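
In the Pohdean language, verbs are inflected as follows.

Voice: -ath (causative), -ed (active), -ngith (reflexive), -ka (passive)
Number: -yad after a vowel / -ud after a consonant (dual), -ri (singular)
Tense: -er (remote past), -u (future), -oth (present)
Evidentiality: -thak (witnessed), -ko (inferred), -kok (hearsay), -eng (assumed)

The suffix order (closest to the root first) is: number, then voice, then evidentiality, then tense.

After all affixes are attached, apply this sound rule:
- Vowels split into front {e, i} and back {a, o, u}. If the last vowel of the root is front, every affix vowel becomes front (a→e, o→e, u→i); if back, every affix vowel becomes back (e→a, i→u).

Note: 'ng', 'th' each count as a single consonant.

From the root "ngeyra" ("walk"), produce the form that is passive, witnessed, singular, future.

ngeyrarukathaku

Attach number singular -ri → ngeyrari.
Attach voice passive -ka → ngeyrarika.
Attach evidentiality witnessed -thak → ngeyrarikathak.
Attach tense future -u → ngeyrarikathaku.
Apply vowel harmony: ngeyrarikathaku → ngeyrarukathaku.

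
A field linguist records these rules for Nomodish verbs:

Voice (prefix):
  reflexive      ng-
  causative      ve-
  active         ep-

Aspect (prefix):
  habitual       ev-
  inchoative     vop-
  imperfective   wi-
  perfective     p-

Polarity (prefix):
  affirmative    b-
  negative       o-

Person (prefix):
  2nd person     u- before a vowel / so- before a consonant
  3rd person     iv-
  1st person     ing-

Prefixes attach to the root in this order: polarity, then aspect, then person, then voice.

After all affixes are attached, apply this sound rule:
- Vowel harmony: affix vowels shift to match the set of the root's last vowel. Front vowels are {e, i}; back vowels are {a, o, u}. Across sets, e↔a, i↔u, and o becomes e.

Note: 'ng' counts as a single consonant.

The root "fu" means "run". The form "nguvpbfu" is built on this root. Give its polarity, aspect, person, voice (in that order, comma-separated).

Segment: ng-iv-p-b-fu.
polarity: b- → affirmative.
aspect: p- → perfective.
person: iv- → 3rd person.
voice: ng- → reflexive.

affirmative, perfective, 3rd person, reflexive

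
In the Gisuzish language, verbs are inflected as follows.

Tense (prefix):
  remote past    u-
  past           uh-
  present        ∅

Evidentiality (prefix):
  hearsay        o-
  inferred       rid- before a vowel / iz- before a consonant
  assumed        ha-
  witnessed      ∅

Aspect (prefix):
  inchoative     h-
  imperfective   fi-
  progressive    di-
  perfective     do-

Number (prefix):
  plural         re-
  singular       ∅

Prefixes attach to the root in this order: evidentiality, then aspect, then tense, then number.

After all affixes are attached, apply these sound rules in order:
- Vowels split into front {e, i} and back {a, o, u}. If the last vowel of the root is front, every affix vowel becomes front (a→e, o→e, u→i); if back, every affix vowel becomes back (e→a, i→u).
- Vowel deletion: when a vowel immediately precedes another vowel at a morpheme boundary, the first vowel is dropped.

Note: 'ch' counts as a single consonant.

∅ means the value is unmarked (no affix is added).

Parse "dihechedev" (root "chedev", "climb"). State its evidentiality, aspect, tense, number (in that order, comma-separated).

assumed, progressive, present, singular

Segment: di-ha-chedev.
evidentiality: ha- → assumed.
aspect: di- → progressive.
tense: ∅ → present.
number: ∅ → singular.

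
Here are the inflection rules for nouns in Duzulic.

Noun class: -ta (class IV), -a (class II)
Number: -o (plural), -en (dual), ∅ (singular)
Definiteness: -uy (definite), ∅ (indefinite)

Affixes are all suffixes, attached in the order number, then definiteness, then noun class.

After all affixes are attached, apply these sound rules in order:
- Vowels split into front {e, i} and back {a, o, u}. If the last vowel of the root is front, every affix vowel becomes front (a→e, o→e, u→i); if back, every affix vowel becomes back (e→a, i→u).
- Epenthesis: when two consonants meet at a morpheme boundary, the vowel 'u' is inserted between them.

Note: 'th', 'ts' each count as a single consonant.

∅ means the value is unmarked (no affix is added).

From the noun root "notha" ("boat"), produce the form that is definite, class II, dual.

nothaanuya

Attach number dual -en → nothaen.
Attach definiteness definite -uy → nothaenuy.
Attach noun class class II -a → nothaenuya.
Apply vowel harmony: nothaenuya → nothaanuya.
Epenthesis: no change.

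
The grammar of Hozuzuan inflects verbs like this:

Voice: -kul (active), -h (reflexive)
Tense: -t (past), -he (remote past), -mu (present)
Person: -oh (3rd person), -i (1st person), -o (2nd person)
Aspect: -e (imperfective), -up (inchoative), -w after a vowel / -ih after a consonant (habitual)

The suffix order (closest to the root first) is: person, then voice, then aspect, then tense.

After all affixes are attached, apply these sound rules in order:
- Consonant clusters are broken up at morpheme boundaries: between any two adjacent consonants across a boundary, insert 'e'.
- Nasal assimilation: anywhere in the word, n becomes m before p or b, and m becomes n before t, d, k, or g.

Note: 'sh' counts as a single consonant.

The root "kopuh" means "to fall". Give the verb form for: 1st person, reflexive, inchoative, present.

kopuhihupemu

Attach person 1st person -i → kopuhi.
Attach voice reflexive -h → kopuhih.
Attach aspect inchoative -up → kopuhihup.
Attach tense present -mu → kopuhihupmu.
Apply epenthesis: kopuhihupmu → kopuhihupemu.
Nasal assimilation: no change.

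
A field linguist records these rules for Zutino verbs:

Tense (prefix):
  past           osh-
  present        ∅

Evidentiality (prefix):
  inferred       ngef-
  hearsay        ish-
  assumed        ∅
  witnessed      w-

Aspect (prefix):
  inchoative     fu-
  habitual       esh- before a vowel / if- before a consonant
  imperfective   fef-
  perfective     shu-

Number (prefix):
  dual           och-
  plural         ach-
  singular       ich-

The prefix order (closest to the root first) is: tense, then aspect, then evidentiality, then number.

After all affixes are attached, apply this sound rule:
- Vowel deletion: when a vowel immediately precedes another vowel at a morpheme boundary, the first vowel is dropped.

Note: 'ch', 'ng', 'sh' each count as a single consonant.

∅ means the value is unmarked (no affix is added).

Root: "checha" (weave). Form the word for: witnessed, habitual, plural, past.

Attach tense past osh- → oshchecha.
Attach aspect habitual esh- (before vowel 'o') → eshoshchecha.
Attach evidentiality witnessed w- → weshoshchecha.
Attach number plural ach- → achweshoshchecha.
Vowel deletion: no change.

achweshoshchecha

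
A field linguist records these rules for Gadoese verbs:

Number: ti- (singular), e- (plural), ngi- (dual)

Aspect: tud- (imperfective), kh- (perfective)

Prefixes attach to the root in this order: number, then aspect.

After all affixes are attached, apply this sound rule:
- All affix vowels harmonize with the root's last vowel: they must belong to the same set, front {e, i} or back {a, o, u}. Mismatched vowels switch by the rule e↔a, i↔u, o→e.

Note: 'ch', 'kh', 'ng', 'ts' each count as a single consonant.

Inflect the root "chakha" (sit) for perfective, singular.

Attach number singular ti- → tichakha.
Attach aspect perfective kh- → khtichakha.
Apply vowel harmony: khtichakha → khtuchakha.

khtuchakha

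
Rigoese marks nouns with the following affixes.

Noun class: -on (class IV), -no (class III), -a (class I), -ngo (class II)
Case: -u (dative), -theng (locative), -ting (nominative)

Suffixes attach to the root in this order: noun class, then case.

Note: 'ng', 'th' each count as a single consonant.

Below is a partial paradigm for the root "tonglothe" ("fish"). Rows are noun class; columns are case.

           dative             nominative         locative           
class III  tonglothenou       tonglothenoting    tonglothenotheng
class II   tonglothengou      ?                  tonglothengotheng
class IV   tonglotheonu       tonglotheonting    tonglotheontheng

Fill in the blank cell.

Attach noun class class II -ngo → tonglothengo.
Attach case nominative -ting → tonglothengoting.

tonglothengoting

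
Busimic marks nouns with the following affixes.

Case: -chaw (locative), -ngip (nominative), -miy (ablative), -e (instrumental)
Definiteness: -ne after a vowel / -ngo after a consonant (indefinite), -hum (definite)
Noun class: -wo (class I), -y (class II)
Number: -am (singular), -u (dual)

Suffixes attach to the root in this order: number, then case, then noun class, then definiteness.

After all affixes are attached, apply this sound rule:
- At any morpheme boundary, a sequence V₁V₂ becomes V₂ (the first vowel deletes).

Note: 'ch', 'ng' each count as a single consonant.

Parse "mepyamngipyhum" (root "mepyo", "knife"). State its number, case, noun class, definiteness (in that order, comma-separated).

singular, nominative, class II, definite

Segment: mepyo-am-ngip-y-hum.
number: -am → singular.
case: -ngip → nominative.
noun class: -y → class II.
definiteness: -hum → definite.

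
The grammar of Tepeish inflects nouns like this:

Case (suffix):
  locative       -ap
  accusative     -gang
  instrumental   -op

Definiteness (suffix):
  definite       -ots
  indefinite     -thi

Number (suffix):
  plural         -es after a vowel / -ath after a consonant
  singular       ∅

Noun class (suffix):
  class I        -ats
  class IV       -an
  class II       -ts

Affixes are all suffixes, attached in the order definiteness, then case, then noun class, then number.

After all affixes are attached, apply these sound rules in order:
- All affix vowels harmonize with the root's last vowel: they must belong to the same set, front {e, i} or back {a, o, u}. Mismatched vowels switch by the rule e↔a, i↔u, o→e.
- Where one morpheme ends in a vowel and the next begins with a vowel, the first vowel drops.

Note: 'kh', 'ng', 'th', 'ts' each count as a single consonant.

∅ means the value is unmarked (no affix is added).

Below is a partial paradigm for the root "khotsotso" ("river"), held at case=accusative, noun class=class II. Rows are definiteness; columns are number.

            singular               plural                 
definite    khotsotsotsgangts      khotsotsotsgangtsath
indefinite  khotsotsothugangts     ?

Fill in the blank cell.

Attach definiteness indefinite -thi → khotsotsothi.
Attach case accusative -gang → khotsotsothigang.
Attach noun class class II -ts → khotsotsothigangts.
Attach number plural -ath (after consonant 'ts') → khotsotsothigangtsath.
Apply vowel harmony: khotsotsothigangtsath → khotsotsothugangtsath.
Vowel deletion: no change.

khotsotsothugangtsath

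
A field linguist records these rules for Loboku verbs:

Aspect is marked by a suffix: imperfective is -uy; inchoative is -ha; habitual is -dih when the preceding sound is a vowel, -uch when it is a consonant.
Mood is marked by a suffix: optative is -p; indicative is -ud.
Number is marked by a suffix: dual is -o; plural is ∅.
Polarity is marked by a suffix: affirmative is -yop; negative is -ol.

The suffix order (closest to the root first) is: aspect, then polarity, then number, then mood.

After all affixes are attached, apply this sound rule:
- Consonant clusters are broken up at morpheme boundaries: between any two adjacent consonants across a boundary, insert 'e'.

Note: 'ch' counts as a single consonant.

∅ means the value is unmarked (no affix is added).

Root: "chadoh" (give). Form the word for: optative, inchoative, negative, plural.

Attach aspect inchoative -ha → chadohha.
Attach polarity negative -ol → chadohhaol.
number = plural: zero marking, form stays chadohhaol.
Attach mood optative -p → chadohhaolp.
Apply epenthesis: chadohhaolp → chadohehaolep.

chadohehaolep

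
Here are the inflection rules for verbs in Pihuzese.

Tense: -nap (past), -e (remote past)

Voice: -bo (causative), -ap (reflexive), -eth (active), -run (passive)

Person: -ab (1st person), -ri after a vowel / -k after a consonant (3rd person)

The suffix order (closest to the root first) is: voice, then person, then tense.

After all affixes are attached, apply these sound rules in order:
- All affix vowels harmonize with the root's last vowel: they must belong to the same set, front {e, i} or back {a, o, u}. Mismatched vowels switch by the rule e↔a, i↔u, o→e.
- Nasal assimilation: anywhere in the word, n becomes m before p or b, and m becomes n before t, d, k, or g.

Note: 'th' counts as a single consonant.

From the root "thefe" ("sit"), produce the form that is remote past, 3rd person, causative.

Attach voice causative -bo → thefebo.
Attach person 3rd person -ri (after vowel 'o') → thefebori.
Attach tense remote past -e → thefeborie.
Apply vowel harmony: thefeborie → thefeberie.
Nasal assimilation: no change.

thefeberie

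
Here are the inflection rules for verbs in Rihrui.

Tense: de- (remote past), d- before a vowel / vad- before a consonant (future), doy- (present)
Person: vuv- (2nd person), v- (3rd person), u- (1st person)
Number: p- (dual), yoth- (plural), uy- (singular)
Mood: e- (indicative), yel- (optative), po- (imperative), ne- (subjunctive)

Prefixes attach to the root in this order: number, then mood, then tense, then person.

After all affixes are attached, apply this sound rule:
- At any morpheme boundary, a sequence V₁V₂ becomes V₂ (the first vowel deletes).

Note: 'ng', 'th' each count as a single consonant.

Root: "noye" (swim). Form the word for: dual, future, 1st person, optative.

Attach number dual p- → pnoye.
Attach mood optative yel- → yelpnoye.
Attach tense future vad- (before consonant 'y') → vadyelpnoye.
Attach person 1st person u- → uvadyelpnoye.
Vowel deletion: no change.

uvadyelpnoye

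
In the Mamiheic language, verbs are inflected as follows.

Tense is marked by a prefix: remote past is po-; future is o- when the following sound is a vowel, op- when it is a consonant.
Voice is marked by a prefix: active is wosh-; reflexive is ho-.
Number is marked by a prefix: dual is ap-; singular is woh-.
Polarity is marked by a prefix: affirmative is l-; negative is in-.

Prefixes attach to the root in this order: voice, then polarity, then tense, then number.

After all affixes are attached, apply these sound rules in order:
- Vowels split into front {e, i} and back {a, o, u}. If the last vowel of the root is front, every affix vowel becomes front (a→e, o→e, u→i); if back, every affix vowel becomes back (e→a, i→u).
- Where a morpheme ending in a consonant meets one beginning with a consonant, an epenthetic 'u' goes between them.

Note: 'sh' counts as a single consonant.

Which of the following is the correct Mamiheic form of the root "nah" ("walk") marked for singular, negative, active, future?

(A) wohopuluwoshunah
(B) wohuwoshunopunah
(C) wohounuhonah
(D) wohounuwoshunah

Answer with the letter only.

Attach voice active wosh- → woshnah.
Attach polarity negative in- → inwoshnah.
Attach tense future o- (before vowel 'i') → oinwoshnah.
Attach number singular woh- → wohoinwoshnah.
Apply vowel harmony: wohoinwoshnah → wohounwoshnah.
Apply epenthesis: wohounwoshnah → wohounuwoshunah.
So the correct form is wohounuwoshunah, option (D).
(B) wohuwoshunopunah is wrong: it has the affixes in the wrong order.
(C) wohounuhonah is wrong: it uses reflexive instead of active for voice.
(A) wohopuluwoshunah is wrong: it uses affirmative instead of negative for polarity.

D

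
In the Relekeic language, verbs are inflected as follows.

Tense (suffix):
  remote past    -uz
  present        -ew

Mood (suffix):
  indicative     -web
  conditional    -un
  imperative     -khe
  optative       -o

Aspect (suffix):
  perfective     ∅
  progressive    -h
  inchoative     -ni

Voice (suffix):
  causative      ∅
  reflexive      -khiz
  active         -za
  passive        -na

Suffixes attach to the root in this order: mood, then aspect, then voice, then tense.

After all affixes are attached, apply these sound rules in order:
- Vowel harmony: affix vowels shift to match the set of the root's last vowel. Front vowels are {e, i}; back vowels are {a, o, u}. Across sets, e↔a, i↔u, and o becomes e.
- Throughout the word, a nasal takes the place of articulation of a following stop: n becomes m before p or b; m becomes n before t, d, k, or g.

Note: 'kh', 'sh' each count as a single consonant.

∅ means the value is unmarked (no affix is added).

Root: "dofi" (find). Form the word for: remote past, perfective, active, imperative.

Attach mood imperative -khe → dofikhe.
aspect = perfective: zero marking, form stays dofikhe.
Attach voice active -za → dofikheza.
Attach tense remote past -uz → dofikhezauz.
Apply vowel harmony: dofikhezauz → dofikhezeiz.
Nasal assimilation: no change.

dofikhezeiz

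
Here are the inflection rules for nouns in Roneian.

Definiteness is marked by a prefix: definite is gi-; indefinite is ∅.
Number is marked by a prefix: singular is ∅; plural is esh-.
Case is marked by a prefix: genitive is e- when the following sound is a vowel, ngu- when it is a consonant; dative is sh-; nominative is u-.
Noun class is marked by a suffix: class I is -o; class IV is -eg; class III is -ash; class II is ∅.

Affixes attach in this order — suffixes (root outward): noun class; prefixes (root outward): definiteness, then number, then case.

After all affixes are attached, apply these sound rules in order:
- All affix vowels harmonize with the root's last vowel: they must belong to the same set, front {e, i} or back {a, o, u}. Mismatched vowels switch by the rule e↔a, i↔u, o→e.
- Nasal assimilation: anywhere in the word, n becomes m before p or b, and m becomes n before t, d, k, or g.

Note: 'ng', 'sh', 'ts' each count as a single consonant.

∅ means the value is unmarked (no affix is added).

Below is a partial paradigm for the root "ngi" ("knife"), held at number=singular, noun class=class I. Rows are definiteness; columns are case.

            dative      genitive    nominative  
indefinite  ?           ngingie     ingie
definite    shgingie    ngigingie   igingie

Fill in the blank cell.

definiteness = indefinite: zero marking, form stays ngi.
number = singular: zero marking, form stays ngi.
Attach case dative sh- → shngi.
Attach noun class class I -o → shngio.
Apply vowel harmony: shngio → shngie.
Nasal assimilation: no change.

shngie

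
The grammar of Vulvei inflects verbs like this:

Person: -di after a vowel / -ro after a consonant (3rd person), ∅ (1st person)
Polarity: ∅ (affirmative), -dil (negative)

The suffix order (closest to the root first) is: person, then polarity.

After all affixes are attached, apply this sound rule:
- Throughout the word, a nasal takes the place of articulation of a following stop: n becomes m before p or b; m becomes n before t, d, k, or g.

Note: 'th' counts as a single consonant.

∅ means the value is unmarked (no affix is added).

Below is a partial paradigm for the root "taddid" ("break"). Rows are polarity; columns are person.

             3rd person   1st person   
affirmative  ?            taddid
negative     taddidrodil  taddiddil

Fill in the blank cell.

Attach person 3rd person -ro (after consonant 'd') → taddidro.
polarity = affirmative: zero marking, form stays taddidro.
Nasal assimilation: no change.

taddidro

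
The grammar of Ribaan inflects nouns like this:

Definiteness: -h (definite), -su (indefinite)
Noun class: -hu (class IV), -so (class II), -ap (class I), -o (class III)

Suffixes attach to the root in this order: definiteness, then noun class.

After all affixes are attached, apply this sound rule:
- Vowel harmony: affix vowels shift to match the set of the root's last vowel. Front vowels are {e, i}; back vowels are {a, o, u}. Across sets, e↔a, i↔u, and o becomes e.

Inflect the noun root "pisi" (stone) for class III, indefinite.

Attach definiteness indefinite -su → pisisu.
Attach noun class class III -o → pisisuo.
Apply vowel harmony: pisisuo → pisisie.

pisisie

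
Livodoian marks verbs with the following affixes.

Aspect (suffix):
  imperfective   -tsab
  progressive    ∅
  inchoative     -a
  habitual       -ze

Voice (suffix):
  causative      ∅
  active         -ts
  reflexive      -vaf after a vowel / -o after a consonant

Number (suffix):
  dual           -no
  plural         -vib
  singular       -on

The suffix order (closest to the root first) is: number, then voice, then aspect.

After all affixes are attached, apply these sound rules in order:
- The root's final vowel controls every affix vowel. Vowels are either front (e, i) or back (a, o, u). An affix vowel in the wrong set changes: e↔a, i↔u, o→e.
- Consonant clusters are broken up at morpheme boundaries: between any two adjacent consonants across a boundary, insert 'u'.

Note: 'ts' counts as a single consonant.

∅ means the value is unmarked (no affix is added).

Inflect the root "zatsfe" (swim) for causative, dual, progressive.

Attach number dual -no → zatsfeno.
voice = causative: zero marking, form stays zatsfeno.
aspect = progressive: zero marking, form stays zatsfeno.
Apply vowel harmony: zatsfeno → zatsfene.
Epenthesis: no change.

zatsfene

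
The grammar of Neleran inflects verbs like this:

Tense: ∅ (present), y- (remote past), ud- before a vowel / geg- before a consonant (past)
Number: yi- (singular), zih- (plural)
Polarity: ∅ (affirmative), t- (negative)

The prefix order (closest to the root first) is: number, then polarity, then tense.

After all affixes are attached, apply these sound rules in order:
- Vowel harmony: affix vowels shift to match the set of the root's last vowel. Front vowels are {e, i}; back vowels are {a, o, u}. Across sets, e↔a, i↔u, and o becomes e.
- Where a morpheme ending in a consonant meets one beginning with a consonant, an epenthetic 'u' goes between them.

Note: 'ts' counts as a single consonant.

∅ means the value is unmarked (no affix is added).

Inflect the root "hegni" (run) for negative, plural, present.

Attach number plural zih- → zihhegni.
Attach polarity negative t- → tzihhegni.
tense = present: zero marking, form stays tzihhegni.
Vowel harmony: no change.
Apply epenthesis: tzihhegni → tuzihuhegni.

tuzihuhegni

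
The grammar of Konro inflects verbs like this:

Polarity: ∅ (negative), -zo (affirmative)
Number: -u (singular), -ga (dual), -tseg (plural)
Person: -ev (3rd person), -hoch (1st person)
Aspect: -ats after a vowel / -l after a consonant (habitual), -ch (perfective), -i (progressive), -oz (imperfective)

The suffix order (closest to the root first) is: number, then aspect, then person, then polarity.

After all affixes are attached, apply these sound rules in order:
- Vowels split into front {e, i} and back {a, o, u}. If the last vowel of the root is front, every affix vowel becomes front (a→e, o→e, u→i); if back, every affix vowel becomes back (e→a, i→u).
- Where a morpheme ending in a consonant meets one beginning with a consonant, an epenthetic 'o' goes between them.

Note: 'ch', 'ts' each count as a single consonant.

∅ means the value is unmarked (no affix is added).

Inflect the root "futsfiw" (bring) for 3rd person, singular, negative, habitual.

Attach number singular -u → futsfiwu.
Attach aspect habitual -ats (after vowel 'u') → futsfiwuats.
Attach person 3rd person -ev → futsfiwuatsev.
polarity = negative: zero marking, form stays futsfiwuatsev.
Apply vowel harmony: futsfiwuatsev → futsfiwietsev.
Epenthesis: no change.

futsfiwietsev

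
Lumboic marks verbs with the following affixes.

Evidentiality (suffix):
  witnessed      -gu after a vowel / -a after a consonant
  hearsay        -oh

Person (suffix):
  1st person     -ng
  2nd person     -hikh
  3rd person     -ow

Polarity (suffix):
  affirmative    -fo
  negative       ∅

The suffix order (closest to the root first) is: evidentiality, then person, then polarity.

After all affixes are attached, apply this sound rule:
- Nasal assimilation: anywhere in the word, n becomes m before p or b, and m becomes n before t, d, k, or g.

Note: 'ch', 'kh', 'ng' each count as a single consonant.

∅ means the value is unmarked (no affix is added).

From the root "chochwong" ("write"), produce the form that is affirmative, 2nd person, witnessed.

chochwongahikhfo

Attach evidentiality witnessed -a (after consonant 'ng') → chochwonga.
Attach person 2nd person -hikh → chochwongahikh.
Attach polarity affirmative -fo → chochwongahikhfo.
Nasal assimilation: no change.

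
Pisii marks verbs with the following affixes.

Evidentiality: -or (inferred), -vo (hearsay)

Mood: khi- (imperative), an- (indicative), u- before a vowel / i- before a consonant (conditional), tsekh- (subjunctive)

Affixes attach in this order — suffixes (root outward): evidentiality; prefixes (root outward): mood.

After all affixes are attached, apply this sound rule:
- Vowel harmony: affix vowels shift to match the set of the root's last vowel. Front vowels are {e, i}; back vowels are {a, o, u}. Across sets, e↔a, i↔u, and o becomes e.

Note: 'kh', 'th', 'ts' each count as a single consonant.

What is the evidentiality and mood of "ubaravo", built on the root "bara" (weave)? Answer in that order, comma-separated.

hearsay, conditional

Segment: i-bara-vo.
evidentiality: -vo → hearsay.
mood: u/i- → conditional.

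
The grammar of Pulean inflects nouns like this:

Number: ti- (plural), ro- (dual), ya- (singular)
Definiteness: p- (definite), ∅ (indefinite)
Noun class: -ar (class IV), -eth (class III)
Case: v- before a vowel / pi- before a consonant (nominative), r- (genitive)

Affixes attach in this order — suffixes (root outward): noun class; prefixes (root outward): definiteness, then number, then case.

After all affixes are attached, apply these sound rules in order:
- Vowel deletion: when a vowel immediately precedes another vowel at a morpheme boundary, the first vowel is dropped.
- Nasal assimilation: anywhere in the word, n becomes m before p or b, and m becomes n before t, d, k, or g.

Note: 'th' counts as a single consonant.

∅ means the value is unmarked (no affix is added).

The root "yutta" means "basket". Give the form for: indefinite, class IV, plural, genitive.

rtiyuttar

definiteness = indefinite: zero marking, form stays yutta.
Attach number plural ti- → tiyutta.
Attach noun class class IV -ar → tiyuttaar.
Attach case genitive r- → rtiyuttaar.
Apply vowel deletion: rtiyuttaar → rtiyuttar.
Nasal assimilation: no change.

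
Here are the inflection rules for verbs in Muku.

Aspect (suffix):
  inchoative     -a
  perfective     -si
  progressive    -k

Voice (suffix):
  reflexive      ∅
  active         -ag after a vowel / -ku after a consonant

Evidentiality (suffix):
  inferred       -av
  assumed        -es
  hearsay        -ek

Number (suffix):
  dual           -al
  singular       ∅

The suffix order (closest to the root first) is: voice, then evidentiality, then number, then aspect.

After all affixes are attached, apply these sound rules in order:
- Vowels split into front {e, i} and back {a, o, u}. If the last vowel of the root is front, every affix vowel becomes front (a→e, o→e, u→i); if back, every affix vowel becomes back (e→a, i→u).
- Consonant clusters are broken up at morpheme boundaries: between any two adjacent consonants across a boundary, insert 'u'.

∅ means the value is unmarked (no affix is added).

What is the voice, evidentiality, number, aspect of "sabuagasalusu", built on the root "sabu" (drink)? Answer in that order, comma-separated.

active, assumed, dual, perfective

Segment: sabu-ag-es-al-si.
voice: -ag/ku → active.
evidentiality: -es → assumed.
number: -al → dual.
aspect: -si → perfective.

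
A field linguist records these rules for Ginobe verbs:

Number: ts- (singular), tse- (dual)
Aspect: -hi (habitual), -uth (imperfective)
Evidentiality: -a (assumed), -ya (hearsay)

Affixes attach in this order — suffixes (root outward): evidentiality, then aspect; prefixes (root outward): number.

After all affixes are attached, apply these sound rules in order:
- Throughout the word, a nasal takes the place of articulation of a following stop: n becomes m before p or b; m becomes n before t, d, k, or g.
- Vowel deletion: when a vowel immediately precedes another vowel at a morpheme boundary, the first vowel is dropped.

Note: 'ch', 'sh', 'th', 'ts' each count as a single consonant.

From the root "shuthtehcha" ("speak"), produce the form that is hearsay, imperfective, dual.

tseshuthtehchayuth

Attach evidentiality hearsay -ya → shuthtehchaya.
Attach number dual tse- → tseshuthtehchaya.
Attach aspect imperfective -uth → tseshuthtehchayauth.
Nasal assimilation: no change.
Apply vowel deletion: tseshuthtehchayauth → tseshuthtehchayuth.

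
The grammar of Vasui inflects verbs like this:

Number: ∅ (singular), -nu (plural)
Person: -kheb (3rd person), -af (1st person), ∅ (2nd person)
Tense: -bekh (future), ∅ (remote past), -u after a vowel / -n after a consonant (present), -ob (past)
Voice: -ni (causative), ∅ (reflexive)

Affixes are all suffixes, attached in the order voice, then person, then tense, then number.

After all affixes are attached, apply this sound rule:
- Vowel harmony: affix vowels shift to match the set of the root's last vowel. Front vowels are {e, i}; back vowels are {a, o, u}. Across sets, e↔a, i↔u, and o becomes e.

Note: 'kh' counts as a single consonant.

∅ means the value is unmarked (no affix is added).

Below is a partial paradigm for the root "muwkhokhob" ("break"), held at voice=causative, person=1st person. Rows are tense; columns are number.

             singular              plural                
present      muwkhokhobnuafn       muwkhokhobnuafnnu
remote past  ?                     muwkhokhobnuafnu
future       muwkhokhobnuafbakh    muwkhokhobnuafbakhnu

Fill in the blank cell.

muwkhokhobnuaf

Attach voice causative -ni → muwkhokhobni.
Attach person 1st person -af → muwkhokhobniaf.
tense = remote past: zero marking, form stays muwkhokhobniaf.
number = singular: zero marking, form stays muwkhokhobniaf.
Apply vowel harmony: muwkhokhobniaf → muwkhokhobnuaf.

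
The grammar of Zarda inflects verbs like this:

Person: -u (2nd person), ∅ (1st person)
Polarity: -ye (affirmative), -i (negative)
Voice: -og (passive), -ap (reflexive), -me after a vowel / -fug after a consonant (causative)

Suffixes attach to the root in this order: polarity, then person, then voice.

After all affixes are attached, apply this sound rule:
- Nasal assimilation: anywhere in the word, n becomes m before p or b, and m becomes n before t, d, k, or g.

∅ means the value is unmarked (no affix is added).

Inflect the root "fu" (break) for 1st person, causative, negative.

fuime

Attach polarity negative -i → fui.
person = 1st person: zero marking, form stays fui.
Attach voice causative -me (after vowel 'i') → fuime.
Nasal assimilation: no change.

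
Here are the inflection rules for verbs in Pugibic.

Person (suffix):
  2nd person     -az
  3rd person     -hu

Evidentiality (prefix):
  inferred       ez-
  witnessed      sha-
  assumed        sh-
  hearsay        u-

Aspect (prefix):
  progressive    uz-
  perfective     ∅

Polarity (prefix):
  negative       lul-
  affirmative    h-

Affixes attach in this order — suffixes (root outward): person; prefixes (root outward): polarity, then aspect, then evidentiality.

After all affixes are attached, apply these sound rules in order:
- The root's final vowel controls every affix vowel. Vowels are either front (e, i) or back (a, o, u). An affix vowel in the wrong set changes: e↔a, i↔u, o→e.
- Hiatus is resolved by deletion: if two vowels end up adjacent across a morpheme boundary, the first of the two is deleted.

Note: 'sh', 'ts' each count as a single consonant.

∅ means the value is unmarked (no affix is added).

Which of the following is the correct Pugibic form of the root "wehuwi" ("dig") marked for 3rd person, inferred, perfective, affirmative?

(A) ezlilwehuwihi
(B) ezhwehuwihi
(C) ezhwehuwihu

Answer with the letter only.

Attach polarity affirmative h- → hwehuwi.
aspect = perfective: zero marking, form stays hwehuwi.
Attach person 3rd person -hu → hwehuwihu.
Attach evidentiality inferred ez- → ezhwehuwihu.
Apply vowel harmony: ezhwehuwihu → ezhwehuwihi.
Vowel deletion: no change.
So the correct form is ezhwehuwihi, option (B).
(C) ezhwehuwihu is wrong: it fails to apply the sound rule(s).
(A) ezlilwehuwihi is wrong: it uses negative instead of affirmative for polarity.

B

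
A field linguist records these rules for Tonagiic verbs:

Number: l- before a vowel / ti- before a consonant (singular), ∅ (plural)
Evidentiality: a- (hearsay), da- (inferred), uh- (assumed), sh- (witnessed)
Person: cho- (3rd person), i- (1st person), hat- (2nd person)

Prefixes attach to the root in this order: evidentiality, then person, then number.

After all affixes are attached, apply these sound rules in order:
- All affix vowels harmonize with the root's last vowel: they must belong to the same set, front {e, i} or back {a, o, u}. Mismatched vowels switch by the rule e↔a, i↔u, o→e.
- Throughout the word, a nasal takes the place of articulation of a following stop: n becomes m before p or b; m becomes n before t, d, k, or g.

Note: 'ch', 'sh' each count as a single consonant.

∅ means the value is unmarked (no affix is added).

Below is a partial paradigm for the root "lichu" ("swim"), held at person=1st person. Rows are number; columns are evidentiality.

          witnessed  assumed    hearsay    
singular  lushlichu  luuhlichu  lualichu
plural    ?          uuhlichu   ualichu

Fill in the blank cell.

Attach evidentiality witnessed sh- → shlichu.
Attach person 1st person i- → ishlichu.
number = plural: zero marking, form stays ishlichu.
Apply vowel harmony: ishlichu → ushlichu.
Nasal assimilation: no change.

ushlichu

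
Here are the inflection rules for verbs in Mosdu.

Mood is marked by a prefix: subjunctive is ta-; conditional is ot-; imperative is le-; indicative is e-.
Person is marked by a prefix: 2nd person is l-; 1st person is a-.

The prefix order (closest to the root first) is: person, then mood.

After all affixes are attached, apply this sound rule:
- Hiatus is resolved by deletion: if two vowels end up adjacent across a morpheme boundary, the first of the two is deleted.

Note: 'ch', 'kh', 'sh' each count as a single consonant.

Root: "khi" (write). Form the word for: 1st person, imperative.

lakhi

Attach person 1st person a- → akhi.
Attach mood imperative le- → leakhi.
Apply vowel deletion: leakhi → lakhi.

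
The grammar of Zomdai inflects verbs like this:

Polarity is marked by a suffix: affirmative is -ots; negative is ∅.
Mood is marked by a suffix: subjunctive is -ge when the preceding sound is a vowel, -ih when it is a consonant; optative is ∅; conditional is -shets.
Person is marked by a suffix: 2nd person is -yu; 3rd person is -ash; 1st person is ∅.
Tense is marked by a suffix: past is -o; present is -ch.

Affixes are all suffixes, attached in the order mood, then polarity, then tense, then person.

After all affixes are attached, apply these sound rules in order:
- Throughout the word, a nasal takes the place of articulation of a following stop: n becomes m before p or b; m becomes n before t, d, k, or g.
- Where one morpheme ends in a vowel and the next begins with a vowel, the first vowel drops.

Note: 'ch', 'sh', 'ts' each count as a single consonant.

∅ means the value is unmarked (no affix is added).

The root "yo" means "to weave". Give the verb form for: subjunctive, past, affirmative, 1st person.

Attach mood subjunctive -ge (after vowel 'o') → yoge.
Attach polarity affirmative -ots → yogeots.
Attach tense past -o → yogeotso.
person = 1st person: zero marking, form stays yogeotso.
Nasal assimilation: no change.
Apply vowel deletion: yogeotso → yogotso.

yogotso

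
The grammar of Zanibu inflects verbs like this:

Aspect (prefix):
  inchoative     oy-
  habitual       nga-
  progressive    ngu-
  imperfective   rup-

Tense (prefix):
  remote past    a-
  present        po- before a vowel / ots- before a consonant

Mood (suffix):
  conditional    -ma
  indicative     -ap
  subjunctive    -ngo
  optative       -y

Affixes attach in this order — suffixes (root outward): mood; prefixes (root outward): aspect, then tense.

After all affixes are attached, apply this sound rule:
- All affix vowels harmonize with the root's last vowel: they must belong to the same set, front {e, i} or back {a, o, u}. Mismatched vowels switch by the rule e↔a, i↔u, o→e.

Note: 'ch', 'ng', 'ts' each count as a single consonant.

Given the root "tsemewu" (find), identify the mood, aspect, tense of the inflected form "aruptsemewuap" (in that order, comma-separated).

Segment: a-rup-tsemewu-ap.
mood: -ap → indicative.
aspect: rup- → imperfective.
tense: a- → remote past.

indicative, imperfective, remote past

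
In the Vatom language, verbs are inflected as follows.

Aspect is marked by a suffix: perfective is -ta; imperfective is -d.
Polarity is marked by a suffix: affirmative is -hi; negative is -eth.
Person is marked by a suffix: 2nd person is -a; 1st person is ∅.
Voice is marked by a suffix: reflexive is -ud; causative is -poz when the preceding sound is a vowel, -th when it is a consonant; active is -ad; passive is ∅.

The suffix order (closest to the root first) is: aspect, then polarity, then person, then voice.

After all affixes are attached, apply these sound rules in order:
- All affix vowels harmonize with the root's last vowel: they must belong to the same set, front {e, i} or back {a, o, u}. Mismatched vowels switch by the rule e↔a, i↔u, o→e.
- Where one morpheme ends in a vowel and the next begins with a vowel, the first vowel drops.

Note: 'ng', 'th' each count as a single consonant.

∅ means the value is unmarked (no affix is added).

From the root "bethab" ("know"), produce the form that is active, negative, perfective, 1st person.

Attach aspect perfective -ta → bethabta.
Attach polarity negative -eth → bethabtaeth.
person = 1st person: zero marking, form stays bethabtaeth.
Attach voice active -ad → bethabtaethad.
Apply vowel harmony: bethabtaethad → bethabtaathad.
Apply vowel deletion: bethabtaathad → bethabtathad.

bethabtathad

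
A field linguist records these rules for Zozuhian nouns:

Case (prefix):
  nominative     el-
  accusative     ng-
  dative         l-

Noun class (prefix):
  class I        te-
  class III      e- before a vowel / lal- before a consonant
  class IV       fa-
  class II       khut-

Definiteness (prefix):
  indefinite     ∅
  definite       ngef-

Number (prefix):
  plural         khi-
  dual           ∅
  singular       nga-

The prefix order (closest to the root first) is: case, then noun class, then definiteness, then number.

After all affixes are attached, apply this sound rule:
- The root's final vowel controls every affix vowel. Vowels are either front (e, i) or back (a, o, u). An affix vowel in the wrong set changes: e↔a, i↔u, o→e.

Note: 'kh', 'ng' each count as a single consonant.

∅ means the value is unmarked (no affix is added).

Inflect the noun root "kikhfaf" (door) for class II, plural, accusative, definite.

Attach case accusative ng- → ngkikhfaf.
Attach noun class class II khut- → khutngkikhfaf.
Attach definiteness definite ngef- → ngefkhutngkikhfaf.
Attach number plural khi- → khingefkhutngkikhfaf.
Apply vowel harmony: khingefkhutngkikhfaf → khungafkhutngkikhfaf.

khungafkhutngkikhfaf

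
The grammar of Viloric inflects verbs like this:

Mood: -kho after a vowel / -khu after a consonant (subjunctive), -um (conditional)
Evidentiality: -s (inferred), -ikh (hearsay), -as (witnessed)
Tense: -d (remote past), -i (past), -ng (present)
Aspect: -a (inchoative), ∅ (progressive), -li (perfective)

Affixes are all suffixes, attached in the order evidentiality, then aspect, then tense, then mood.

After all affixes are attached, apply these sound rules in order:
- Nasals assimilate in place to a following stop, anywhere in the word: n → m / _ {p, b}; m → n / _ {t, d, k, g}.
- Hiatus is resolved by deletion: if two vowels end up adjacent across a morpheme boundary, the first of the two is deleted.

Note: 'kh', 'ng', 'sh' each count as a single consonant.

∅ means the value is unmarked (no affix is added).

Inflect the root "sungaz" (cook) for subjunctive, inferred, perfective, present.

Attach evidentiality inferred -s → sungazs.
Attach aspect perfective -li → sungazsli.
Attach tense present -ng → sungazsling.
Attach mood subjunctive -khu (after consonant 'ng') → sungazslingkhu.
Nasal assimilation: no change.
Vowel deletion: no change.

sungazslingkhu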